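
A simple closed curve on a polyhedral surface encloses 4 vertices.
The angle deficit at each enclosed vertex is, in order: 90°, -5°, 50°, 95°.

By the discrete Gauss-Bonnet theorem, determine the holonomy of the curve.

Holonomy = total enclosed curvature = 90° + (-5°) + 50° + 95° = 230°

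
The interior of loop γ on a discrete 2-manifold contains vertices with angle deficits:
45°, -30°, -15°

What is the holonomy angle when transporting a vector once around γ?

Holonomy = total enclosed curvature = 45° + (-30°) + (-15°) = 0°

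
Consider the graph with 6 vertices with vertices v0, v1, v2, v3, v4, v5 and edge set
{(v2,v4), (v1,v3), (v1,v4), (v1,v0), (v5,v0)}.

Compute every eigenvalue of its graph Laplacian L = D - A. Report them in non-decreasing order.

Degrees: deg(v0) = 2, deg(v1) = 3, deg(v2) = 1, deg(v3) = 1, deg(v4) = 2, deg(v5) = 1.
L = D − A with rows/columns ordered (v0, v1, v2, v3, v4, v5):
  [ 2, -1,  0,  0,  0, -1]
  [-1,  3,  0, -1, -1,  0]
  [ 0,  0,  1,  0, -1,  0]
  [ 0, -1,  0,  1,  0,  0]
  [ 0, -1, -1,  0,  2,  0]
  [-1,  0,  0,  0,  0,  1]
Characteristic polynomial: det(λI − L) = λ(λ² − 3λ + 1)(λ² − 5λ + 3)(λ − 2).
Roots: λ = 0; (λ² − 3λ + 1) = 0 ⇒ λ = (3 ± √5)/2 ≈ 0.382, 2.618; (λ² − 5λ + 3) = 0 ⇒ λ = (5 ± √13)/2 ≈ 0.6972, 4.3028; (λ − 2) = 0 ⇒ λ = 2.
(Check: the roots sum (with multiplicity) to 10, matching trace L = Σdeg = 2·5 = 10.)
Laplacian eigenvalues (increasing order): [0.0, 0.382, 0.6972, 2.0, 2.618, 4.3028]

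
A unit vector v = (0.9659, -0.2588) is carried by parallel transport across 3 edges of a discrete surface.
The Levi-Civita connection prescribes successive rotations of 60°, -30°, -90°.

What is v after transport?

Total rotation: 60° + (-30°) + (-90°) = -60°. Final vector: (0.2588, -0.9659)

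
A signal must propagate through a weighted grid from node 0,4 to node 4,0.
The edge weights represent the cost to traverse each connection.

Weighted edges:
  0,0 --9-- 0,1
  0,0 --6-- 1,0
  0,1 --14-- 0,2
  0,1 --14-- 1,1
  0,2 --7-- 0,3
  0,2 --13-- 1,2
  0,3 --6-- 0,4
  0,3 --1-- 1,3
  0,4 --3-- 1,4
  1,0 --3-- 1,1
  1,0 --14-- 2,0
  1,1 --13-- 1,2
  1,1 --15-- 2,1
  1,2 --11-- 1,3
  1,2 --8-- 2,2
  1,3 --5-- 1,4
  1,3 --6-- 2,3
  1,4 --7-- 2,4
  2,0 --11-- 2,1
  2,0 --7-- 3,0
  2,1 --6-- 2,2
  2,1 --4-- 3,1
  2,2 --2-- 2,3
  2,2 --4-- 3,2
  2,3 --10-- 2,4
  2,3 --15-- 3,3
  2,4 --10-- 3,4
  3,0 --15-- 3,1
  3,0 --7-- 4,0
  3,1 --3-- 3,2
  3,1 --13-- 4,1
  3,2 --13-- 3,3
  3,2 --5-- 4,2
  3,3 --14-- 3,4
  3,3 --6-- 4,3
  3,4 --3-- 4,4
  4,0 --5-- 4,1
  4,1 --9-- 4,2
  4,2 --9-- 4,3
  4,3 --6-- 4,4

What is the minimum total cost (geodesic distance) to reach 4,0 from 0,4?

Shortest path: 0,4 → 0,3 → 1,3 → 2,3 → 2,2 → 3,2 → 4,2 → 4,1 → 4,0, total weight = 38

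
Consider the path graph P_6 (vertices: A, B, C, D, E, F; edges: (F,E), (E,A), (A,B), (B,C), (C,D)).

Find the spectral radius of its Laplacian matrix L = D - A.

The path graph P_n has Laplacian eigenvalues λ_k = 2 − 2cos(kπ/n), k = 0, 1, …, n−1. Here n = 6:
k=0: 2 − 2cos(0) = 0.0; k=1: 2 − 2cos(π/6) = 0.2679; k=2: 2 − 2cos(π/3) = 1.0; k=3: 2 − 2cos(π/2) = 2.0; k=4: 2 − 2cos(2π/3) = 3.0; k=5: 2 − 2cos(5π/6) = 3.7321.
Laplacian eigenvalues: [0.0, 0.2679, 1.0, 2.0, 3.0, 3.7321]. Largest eigenvalue (spectral radius) = 3.7321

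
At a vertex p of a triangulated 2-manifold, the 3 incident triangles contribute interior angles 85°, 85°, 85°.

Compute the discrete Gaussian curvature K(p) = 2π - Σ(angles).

Sum of angles = 255°. K = 360° - 255° = 105° = 7π/12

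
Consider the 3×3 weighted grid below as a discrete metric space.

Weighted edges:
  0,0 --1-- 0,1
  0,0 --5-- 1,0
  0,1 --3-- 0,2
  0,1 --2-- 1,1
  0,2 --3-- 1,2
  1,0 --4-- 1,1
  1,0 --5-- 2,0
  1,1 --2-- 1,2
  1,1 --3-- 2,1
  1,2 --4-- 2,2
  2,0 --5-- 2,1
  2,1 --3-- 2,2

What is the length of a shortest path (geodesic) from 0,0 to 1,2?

Shortest path: 0,0 → 0,1 → 1,1 → 1,2, total weight = 5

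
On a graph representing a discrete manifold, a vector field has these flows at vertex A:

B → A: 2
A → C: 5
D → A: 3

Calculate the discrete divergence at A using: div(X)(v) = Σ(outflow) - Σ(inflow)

Divergence = sum of outgoing flows = (-2) + 5 + (-3) = 0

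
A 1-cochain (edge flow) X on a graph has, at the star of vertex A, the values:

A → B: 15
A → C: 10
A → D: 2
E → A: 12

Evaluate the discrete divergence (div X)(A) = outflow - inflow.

Divergence = sum of outgoing flows = 15 + 10 + 2 + (-12) = 15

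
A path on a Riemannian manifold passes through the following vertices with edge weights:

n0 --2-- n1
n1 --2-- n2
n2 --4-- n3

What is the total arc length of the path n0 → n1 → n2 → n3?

Arc length = 2 + 2 + 4 = 8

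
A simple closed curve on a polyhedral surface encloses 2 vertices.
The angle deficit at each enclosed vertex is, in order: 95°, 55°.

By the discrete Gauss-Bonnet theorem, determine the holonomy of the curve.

Holonomy = total enclosed curvature = 95° + 55° = 150°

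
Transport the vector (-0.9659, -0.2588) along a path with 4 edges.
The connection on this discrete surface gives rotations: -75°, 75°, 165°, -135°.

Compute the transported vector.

Total rotation: (-75°) + 75° + 165° + (-135°) = 30°. Final vector: (-0.7071, -0.7071)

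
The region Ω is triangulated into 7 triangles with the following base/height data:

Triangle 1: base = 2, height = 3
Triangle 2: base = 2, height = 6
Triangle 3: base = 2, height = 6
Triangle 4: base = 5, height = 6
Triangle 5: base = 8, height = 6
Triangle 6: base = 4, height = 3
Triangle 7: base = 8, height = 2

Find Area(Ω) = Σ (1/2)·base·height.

(1/2)×2×3 + (1/2)×2×6 + (1/2)×2×6 + (1/2)×5×6 + (1/2)×8×6 + (1/2)×4×3 + (1/2)×8×2 = 68.0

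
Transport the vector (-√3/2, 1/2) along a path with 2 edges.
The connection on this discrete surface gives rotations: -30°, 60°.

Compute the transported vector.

Total rotation: (-30°) + 60° = 30°. Final vector: (-1, 0)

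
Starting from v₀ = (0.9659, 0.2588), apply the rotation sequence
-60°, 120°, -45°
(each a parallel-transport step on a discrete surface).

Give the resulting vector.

Total rotation: (-60°) + 120° + (-45°) = 15°. Final vector: (0.8660, 0.5000)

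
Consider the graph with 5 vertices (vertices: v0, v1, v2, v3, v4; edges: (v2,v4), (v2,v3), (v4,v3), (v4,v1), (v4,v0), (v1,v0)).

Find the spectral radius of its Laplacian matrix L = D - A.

Degrees: deg(v0) = 2, deg(v1) = 2, deg(v2) = 2, deg(v3) = 2, deg(v4) = 4.
L = D − A with rows/columns ordered (v0, v1, v2, v3, v4):
  [ 2, -1,  0,  0, -1]
  [-1,  2,  0,  0, -1]
  [ 0,  0,  2, -1, -1]
  [ 0,  0, -1,  2, -1]
  [-1, -1, -1, -1,  4]
Characteristic polynomial: det(λI − L) = λ(λ − 1)(λ − 3)²(λ − 5).
Roots: λ = 0; (λ − 1) = 0 ⇒ λ = 1; (λ − 3) = 0 ⇒ λ = 3 (multiplicity 2); (λ − 5) = 0 ⇒ λ = 5.
(Check: the roots sum (with multiplicity) to 12, matching trace L = Σdeg = 2·6 = 12.)
Laplacian eigenvalues: [0.0, 1.0, 3.0, 3.0, 5.0]. Largest eigenvalue (spectral radius) = 5.0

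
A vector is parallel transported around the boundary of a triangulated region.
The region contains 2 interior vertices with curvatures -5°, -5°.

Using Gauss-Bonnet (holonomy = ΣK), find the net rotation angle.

Holonomy = total enclosed curvature = (-5°) + (-5°) = -10°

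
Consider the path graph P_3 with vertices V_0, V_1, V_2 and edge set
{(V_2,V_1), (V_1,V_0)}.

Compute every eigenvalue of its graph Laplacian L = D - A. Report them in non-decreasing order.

The path graph P_n has Laplacian eigenvalues λ_k = 2 − 2cos(kπ/n), k = 0, 1, …, n−1. Here n = 3:
k=0: 2 − 2cos(0) = 0.0; k=1: 2 − 2cos(π/3) = 1.0; k=2: 2 − 2cos(2π/3) = 3.0.
Laplacian eigenvalues (increasing order): [0.0, 1.0, 3.0]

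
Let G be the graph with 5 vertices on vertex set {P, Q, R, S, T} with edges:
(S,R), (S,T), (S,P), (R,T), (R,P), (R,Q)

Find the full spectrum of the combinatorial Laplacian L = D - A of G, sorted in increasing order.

Degrees: deg(P) = 2, deg(Q) = 1, deg(R) = 4, deg(S) = 3, deg(T) = 2.
L = D − A with rows/columns ordered (P, Q, R, S, T):
  [ 2,  0, -1, -1,  0]
  [ 0,  1, -1,  0,  0]
  [-1, -1,  4, -1, -1]
  [-1,  0, -1,  3, -1]
  [ 0,  0, -1, -1,  2]
Characteristic polynomial: det(λI − L) = λ(λ − 1)(λ − 2)(λ − 4)(λ − 5).
Roots: λ = 0; (λ − 1) = 0 ⇒ λ = 1; (λ − 2) = 0 ⇒ λ = 2; (λ − 4) = 0 ⇒ λ = 4; (λ − 5) = 0 ⇒ λ = 5.
(Check: the roots sum (with multiplicity) to 12, matching trace L = Σdeg = 2·6 = 12.)
Laplacian eigenvalues (increasing order): [0.0, 1.0, 2.0, 4.0, 5.0]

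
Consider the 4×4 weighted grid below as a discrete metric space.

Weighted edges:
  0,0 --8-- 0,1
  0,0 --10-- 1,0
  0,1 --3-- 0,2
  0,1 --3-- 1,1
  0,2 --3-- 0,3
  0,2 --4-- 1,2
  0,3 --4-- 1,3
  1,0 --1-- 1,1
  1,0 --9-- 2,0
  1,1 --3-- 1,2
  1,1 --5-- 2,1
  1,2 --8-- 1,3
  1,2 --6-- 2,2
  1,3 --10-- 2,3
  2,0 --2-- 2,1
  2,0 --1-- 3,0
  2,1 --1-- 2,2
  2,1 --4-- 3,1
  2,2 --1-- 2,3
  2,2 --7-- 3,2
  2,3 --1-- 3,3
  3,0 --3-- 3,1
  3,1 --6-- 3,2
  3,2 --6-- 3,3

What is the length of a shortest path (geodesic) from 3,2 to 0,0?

Shortest path: 3,2 → 2,2 → 2,1 → 1,1 → 1,0 → 0,0, total weight = 24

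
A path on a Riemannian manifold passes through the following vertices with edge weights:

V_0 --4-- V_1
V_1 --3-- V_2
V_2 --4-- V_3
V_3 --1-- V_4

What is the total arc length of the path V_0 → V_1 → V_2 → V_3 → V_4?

Arc length = 4 + 3 + 4 + 1 = 12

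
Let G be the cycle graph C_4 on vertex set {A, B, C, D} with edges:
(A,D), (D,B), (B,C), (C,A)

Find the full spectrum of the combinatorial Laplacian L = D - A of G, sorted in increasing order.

The cycle graph C_n has Laplacian eigenvalues λ_k = 2 − 2cos(2πk/n), k = 0, 1, …, n−1. Here n = 4:
k=0: 2 − 2cos(0) = 0.0; k=1: 2 − 2cos(π/2) = 2.0; k=2: 2 − 2cos(π) = 4.0; k=3: 2 − 2cos(3π/2) = 2.0.
Laplacian eigenvalues (increasing order): [0.0, 2.0, 2.0, 4.0]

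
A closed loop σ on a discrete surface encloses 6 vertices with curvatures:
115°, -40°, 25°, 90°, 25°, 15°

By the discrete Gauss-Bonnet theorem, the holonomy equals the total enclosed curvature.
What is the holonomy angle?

Holonomy = total enclosed curvature = 115° + (-40°) + 25° + 90° + 25° + 15° = 230°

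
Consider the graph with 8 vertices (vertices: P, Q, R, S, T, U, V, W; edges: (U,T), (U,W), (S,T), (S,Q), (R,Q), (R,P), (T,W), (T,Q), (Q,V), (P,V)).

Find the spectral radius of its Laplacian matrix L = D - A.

Degrees: deg(P) = 2, deg(Q) = 4, deg(R) = 2, deg(S) = 2, deg(T) = 4, deg(U) = 2, deg(V) = 2, deg(W) = 2.
L = D − A with rows/columns ordered (P, Q, R, S, T, U, V, W):
  [ 2,  0, -1,  0,  0,  0, -1,  0]
  [ 0,  4, -1, -1, -1,  0, -1,  0]
  [-1, -1,  2,  0,  0,  0,  0,  0]
  [ 0, -1,  0,  2, -1,  0,  0,  0]
  [ 0, -1,  0, -1,  4, -1,  0, -1]
  [ 0,  0,  0,  0, -1,  2,  0, -1]
  [-1, -1,  0,  0,  0,  0,  2,  0]
  [ 0,  0,  0,  0, -1, -1,  0,  2]
Characteristic polynomial: det(λI − L) = λ(λ² − 5λ + 2)(λ² − 7λ + 8)(λ − 2)(λ − 3)².
Roots: λ = 0; (λ² − 5λ + 2) = 0 ⇒ λ = (5 ± √17)/2 ≈ 0.4384, 4.5616; (λ² − 7λ + 8) = 0 ⇒ λ = (7 ± √17)/2 ≈ 1.4384, 5.5616; (λ − 2) = 0 ⇒ λ = 2; (λ − 3) = 0 ⇒ λ = 3 (multiplicity 2).
(Check: the roots sum (with multiplicity) to 20, matching trace L = Σdeg = 2·10 = 20.)
Laplacian eigenvalues: [0.0, 0.4384, 1.4384, 2.0, 3.0, 3.0, 4.5616, 5.5616]. Largest eigenvalue (spectral radius) = 5.5616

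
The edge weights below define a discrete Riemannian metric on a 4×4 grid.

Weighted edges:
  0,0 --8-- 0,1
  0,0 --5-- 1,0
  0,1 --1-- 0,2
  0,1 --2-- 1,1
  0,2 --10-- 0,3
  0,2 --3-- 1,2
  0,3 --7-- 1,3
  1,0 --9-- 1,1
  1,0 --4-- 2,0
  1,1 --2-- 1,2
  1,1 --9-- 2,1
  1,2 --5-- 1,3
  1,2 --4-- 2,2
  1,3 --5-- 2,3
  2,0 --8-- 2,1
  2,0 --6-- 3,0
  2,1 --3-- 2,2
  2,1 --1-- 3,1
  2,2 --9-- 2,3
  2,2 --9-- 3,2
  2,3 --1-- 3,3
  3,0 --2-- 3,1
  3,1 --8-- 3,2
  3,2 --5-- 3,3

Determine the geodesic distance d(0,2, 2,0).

Shortest path: 0,2 → 0,1 → 1,1 → 1,0 → 2,0, total weight = 16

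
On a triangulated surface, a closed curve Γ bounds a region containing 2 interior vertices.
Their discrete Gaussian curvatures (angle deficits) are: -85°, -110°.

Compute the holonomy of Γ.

Holonomy = total enclosed curvature = (-85°) + (-110°) = -195°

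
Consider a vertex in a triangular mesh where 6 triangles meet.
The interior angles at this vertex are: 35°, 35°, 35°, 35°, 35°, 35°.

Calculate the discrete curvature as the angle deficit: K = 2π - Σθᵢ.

Sum of angles = 210°. K = 360° - 210° = 150° = 5π/6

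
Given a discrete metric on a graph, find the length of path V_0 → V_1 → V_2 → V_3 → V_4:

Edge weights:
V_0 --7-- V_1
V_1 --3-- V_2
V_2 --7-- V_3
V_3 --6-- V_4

Arc length = 7 + 3 + 7 + 6 = 23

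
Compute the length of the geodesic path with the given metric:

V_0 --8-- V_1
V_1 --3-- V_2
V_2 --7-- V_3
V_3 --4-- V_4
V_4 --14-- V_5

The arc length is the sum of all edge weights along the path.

Arc length = 8 + 3 + 7 + 4 + 14 = 36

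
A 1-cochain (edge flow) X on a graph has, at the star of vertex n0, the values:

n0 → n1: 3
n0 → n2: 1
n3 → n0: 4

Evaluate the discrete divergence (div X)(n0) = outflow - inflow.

Divergence = sum of outgoing flows = 3 + 1 + (-4) = 0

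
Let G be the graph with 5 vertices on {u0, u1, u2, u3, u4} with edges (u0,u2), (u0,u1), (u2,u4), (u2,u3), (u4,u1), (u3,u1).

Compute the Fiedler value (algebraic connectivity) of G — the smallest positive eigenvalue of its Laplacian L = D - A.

Degrees: deg(u0) = 2, deg(u1) = 3, deg(u2) = 3, deg(u3) = 2, deg(u4) = 2.
L = D − A with rows/columns ordered (u0, u1, u2, u3, u4):
  [ 2, -1, -1,  0,  0]
  [-1,  3,  0, -1, -1]
  [-1,  0,  3, -1, -1]
  [ 0, -1, -1,  2,  0]
  [ 0, -1, -1,  0,  2]
Characteristic polynomial: det(λI − L) = λ(λ − 2)²(λ − 3)(λ − 5).
Roots: λ = 0; (λ − 2) = 0 ⇒ λ = 2 (multiplicity 2); (λ − 3) = 0 ⇒ λ = 3; (λ − 5) = 0 ⇒ λ = 5.
(Check: the roots sum (with multiplicity) to 12, matching trace L = Σdeg = 2·6 = 12.)
Laplacian eigenvalues: [0.0, 2.0, 2.0, 3.0, 5.0]. Algebraic connectivity (smallest non-zero eigenvalue) = 2.0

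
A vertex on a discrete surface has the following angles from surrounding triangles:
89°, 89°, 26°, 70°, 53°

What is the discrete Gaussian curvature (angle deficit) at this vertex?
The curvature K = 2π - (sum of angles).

Sum of angles = 327°. K = 360° - 327° = 33° = 11π/60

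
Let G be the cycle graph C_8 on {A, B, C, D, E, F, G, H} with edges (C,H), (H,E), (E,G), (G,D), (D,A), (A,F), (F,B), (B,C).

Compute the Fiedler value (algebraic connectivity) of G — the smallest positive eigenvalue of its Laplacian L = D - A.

The cycle graph C_n has Laplacian eigenvalues λ_k = 2 − 2cos(2πk/n), k = 0, 1, …, n−1. Here n = 8:
k=0: 2 − 2cos(0) = 0.0; k=1: 2 − 2cos(π/4) = 0.5858; k=2: 2 − 2cos(π/2) = 2.0; k=3: 2 − 2cos(3π/4) = 3.4142; k=4: 2 − 2cos(π) = 4.0; k=5: 2 − 2cos(5π/4) = 3.4142; k=6: 2 − 2cos(3π/2) = 2.0; k=7: 2 − 2cos(7π/4) = 0.5858.
Laplacian eigenvalues: [0.0, 0.5858, 0.5858, 2.0, 2.0, 3.4142, 3.4142, 4.0]. Algebraic connectivity (smallest non-zero eigenvalue) = 0.5858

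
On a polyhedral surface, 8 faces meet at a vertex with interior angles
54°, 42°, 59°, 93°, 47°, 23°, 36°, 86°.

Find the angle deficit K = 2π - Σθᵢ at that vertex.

Sum of angles = 440°. K = 360° - 440° = -80° = -4π/9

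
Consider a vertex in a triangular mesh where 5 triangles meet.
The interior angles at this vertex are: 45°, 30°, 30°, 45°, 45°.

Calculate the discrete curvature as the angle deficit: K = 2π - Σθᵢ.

Sum of angles = 195°. K = 360° - 195° = 165°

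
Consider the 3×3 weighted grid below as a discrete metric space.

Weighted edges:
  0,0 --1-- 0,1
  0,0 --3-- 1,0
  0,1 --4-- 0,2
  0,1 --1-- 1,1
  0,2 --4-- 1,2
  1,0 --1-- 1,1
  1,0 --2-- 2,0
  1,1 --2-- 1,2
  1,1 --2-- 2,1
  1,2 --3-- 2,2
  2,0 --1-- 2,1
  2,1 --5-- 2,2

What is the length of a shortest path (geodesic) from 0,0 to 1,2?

Shortest path: 0,0 → 0,1 → 1,1 → 1,2, total weight = 4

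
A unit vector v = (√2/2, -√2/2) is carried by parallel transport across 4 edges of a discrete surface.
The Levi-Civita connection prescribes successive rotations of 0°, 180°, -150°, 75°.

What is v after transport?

Total rotation: 0° + 180° + (-150°) + 75° = 105°. Final vector: (0.5000, 0.8660)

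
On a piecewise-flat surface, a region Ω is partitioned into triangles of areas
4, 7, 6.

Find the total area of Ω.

4 + 7 + 6 = 17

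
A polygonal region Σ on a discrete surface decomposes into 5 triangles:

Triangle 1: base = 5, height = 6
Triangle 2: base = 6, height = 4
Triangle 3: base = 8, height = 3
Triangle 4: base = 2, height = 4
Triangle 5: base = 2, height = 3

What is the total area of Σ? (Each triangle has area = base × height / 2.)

(1/2)×5×6 + (1/2)×6×4 + (1/2)×8×3 + (1/2)×2×4 + (1/2)×2×3 = 46.0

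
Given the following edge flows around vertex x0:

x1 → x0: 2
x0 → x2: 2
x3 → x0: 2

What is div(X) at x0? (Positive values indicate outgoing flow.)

Divergence = sum of outgoing flows = (-2) + 2 + (-2) = -2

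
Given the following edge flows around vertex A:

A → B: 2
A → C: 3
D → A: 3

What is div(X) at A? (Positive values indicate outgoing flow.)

Divergence = sum of outgoing flows = 2 + 3 + (-3) = 2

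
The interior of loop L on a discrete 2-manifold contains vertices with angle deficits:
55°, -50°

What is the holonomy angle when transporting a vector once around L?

Holonomy = total enclosed curvature = 55° + (-50°) = 5°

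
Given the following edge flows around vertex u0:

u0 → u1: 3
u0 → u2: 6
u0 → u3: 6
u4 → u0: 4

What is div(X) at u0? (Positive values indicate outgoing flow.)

Divergence = sum of outgoing flows = 3 + 6 + 6 + (-4) = 11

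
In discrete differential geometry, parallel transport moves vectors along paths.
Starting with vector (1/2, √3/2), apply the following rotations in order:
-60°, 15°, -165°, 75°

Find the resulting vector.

Total rotation: (-60°) + 15° + (-165°) + 75° = -135°. Final vector: (0.2588, -0.9659)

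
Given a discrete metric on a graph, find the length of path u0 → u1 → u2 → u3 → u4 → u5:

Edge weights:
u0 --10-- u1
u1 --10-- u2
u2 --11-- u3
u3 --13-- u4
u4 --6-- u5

Arc length = 10 + 10 + 11 + 13 + 6 = 50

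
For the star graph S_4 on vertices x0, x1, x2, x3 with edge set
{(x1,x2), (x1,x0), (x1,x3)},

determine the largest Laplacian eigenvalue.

The star S_4 is the complete bipartite graph K_{1,3} (one hub of degree 3, 3 leaves of degree 1). The Laplacian spectrum of K_{p,q} is 0, p (multiplicity q−1), q (multiplicity p−1), p+q. With p = 1, q = 3: 0 once, 1 with multiplicity 2, and 4 once. (Check: trace L = sum of degrees = 6 = 2·1 + 4.)
Laplacian eigenvalues: [0.0, 1.0, 1.0, 4.0]. Largest eigenvalue (spectral radius) = 4.0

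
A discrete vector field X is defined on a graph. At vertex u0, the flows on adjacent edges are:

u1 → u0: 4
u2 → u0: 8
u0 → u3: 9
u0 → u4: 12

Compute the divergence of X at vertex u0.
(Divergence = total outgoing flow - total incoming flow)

Divergence = sum of outgoing flows = (-4) + (-8) + 9 + 12 = 9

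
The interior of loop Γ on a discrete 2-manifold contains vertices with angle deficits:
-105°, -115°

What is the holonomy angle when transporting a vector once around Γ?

Holonomy = total enclosed curvature = (-105°) + (-115°) = -220°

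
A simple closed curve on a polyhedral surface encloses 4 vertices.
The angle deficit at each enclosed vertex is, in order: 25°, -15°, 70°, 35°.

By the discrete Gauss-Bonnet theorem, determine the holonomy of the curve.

Holonomy = total enclosed curvature = 25° + (-15°) + 70° + 35° = 115°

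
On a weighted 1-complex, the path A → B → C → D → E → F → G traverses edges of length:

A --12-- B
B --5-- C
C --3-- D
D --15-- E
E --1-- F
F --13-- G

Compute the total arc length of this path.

Arc length = 12 + 5 + 3 + 15 + 1 + 13 = 49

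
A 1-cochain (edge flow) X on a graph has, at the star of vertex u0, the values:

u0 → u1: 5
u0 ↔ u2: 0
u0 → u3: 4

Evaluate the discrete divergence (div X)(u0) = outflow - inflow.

Divergence = sum of outgoing flows = 5 + 0 + 4 = 9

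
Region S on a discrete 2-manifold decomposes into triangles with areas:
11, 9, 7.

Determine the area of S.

11 + 9 + 7 = 27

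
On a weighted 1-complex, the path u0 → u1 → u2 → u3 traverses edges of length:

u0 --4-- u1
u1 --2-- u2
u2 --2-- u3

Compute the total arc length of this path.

Arc length = 4 + 2 + 2 = 8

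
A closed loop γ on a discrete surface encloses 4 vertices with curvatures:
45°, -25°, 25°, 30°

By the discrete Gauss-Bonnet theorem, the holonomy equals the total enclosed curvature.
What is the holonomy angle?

Holonomy = total enclosed curvature = 45° + (-25°) + 25° + 30° = 75°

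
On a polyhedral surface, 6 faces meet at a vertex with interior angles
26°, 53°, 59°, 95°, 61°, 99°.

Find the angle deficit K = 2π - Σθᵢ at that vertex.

Sum of angles = 393°. K = 360° - 393° = -33° = -11π/60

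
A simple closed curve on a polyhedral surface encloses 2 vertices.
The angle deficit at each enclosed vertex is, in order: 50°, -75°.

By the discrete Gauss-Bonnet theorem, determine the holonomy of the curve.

Holonomy = total enclosed curvature = 50° + (-75°) = -25°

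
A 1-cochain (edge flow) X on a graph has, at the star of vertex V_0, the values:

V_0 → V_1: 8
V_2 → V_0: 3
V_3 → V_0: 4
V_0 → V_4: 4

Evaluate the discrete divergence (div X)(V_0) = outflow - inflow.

Divergence = sum of outgoing flows = 8 + (-3) + (-4) + 4 = 5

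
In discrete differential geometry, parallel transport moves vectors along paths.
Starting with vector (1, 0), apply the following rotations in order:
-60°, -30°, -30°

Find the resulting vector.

Total rotation: (-60°) + (-30°) + (-30°) = -120°. Final vector: (-0.5000, -0.8660)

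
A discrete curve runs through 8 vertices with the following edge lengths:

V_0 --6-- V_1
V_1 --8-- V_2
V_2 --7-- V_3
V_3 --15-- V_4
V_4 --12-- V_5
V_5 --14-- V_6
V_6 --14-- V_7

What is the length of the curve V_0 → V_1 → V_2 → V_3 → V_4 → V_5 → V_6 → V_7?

Arc length = 6 + 8 + 7 + 15 + 12 + 14 + 14 = 76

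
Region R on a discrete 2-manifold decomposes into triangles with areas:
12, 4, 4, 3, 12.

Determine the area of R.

12 + 4 + 4 + 3 + 12 = 35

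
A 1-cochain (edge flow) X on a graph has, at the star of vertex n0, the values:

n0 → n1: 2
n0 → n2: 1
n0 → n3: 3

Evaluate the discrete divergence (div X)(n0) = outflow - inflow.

Divergence = sum of outgoing flows = 2 + 1 + 3 = 6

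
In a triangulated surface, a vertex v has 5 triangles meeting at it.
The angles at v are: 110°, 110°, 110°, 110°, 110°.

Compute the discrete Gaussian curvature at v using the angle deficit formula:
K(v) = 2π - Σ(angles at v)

Sum of angles = 550°. K = 360° - 550° = -190°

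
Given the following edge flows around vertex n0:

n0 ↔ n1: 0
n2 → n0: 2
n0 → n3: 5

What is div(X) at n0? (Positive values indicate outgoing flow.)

Divergence = sum of outgoing flows = 0 + (-2) + 5 = 3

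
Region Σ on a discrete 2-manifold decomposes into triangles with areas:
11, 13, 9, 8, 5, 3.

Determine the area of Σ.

11 + 13 + 9 + 8 + 5 + 3 = 49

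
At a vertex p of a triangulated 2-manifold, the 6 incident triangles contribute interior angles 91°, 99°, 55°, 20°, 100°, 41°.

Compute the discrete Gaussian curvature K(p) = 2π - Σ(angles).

Sum of angles = 406°. K = 360° - 406° = -46° = -23π/90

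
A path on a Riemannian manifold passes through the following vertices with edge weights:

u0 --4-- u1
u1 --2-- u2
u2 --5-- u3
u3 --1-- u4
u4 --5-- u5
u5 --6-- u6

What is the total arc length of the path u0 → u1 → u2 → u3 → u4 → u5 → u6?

Arc length = 4 + 2 + 5 + 1 + 5 + 6 = 23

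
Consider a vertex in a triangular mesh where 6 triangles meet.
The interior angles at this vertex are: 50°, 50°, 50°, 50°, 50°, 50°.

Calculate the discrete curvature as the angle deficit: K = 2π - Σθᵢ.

Sum of angles = 300°. K = 360° - 300° = 60°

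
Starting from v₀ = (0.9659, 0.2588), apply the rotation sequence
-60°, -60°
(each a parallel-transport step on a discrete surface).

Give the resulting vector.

Total rotation: (-60°) + (-60°) = -120°. Final vector: (-0.2588, -0.9659)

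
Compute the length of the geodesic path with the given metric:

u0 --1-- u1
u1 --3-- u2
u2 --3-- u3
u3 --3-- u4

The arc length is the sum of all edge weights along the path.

Arc length = 1 + 3 + 3 + 3 = 10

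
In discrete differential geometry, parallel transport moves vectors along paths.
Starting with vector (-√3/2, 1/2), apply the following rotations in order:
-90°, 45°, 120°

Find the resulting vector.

Total rotation: (-90°) + 45° + 120° = 75°. Final vector: (-0.7071, -0.7071)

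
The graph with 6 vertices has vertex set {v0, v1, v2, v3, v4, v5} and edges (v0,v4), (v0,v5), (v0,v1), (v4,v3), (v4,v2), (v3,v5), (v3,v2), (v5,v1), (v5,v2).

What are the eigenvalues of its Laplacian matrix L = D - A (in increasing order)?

Degrees: deg(v0) = 3, deg(v1) = 2, deg(v2) = 3, deg(v3) = 3, deg(v4) = 3, deg(v5) = 4.
L = D − A with rows/columns ordered (v0, v1, v2, v3, v4, v5):
  [ 3, -1,  0,  0, -1, -1]
  [-1,  2,  0,  0,  0, -1]
  [ 0,  0,  3, -1, -1, -1]
  [ 0,  0, -1,  3, -1, -1]
  [-1,  0, -1, -1,  3,  0]
  [-1, -1, -1, -1,  0,  4]
Characteristic polynomial: det(λI − L) = λ(λ² − 7λ + 8)(λ − 3)(λ − 4)².
Roots: λ = 0; (λ² − 7λ + 8) = 0 ⇒ λ = (7 ± √17)/2 ≈ 1.4384, 5.5616; (λ − 3) = 0 ⇒ λ = 3; (λ − 4) = 0 ⇒ λ = 4 (multiplicity 2).
(Check: the roots sum (with multiplicity) to 18, matching trace L = Σdeg = 2·9 = 18.)
Laplacian eigenvalues (increasing order): [0.0, 1.4384, 3.0, 4.0, 4.0, 5.5616]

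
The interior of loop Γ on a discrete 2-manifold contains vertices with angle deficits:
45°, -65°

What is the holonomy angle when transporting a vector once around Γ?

Holonomy = total enclosed curvature = 45° + (-65°) = -20°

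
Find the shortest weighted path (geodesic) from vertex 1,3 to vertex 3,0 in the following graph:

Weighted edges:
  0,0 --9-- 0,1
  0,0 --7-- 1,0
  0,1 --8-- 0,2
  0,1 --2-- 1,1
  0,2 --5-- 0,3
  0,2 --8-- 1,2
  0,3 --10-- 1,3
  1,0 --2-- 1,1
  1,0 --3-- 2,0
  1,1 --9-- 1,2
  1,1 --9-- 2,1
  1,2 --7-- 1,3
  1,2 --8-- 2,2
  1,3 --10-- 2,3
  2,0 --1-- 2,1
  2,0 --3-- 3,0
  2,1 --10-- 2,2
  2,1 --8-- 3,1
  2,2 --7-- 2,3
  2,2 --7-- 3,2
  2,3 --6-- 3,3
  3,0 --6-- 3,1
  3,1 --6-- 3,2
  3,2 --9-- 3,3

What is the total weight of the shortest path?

Shortest path: 1,3 → 1,2 → 1,1 → 1,0 → 2,0 → 3,0, total weight = 24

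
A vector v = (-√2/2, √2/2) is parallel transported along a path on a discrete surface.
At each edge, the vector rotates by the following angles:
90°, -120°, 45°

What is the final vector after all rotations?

Total rotation: 90° + (-120°) + 45° = 15°. Final vector: (-0.8660, 0.5000)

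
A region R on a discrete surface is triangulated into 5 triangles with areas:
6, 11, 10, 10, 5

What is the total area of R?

6 + 11 + 10 + 10 + 5 = 42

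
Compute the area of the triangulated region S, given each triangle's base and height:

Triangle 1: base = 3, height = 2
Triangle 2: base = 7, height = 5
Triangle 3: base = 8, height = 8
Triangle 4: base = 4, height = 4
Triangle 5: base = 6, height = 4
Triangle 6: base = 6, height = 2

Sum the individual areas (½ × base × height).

(1/2)×3×2 + (1/2)×7×5 + (1/2)×8×8 + (1/2)×4×4 + (1/2)×6×4 + (1/2)×6×2 = 78.5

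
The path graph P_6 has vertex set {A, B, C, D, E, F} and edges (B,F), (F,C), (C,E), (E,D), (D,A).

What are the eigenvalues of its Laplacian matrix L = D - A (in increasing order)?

The path graph P_n has Laplacian eigenvalues λ_k = 2 − 2cos(kπ/n), k = 0, 1, …, n−1. Here n = 6:
k=0: 2 − 2cos(0) = 0.0; k=1: 2 − 2cos(π/6) = 0.2679; k=2: 2 − 2cos(π/3) = 1.0; k=3: 2 − 2cos(π/2) = 2.0; k=4: 2 − 2cos(2π/3) = 3.0; k=5: 2 − 2cos(5π/6) = 3.7321.
Laplacian eigenvalues (increasing order): [0.0, 0.2679, 1.0, 2.0, 3.0, 3.7321]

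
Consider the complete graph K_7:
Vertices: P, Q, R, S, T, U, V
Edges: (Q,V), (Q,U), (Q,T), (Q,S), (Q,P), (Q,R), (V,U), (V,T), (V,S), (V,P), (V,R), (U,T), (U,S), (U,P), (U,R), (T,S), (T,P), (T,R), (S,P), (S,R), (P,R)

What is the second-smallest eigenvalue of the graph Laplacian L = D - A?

For the complete graph K_n, L = nI − J (J = all-ones matrix). J has eigenvalues n (once, eigenvector 𝟙) and 0 (multiplicity n−1), so L has eigenvalues 0 (once) and n (multiplicity n−1). Here n = 7: eigenvalue 0 once and 7 with multiplicity 6.
Laplacian eigenvalues: [0.0, 7.0, 7.0, 7.0, 7.0, 7.0, 7.0]. Algebraic connectivity (smallest non-zero eigenvalue) = 7.0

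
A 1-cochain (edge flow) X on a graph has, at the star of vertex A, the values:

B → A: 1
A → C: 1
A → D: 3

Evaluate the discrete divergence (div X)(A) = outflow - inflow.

Divergence = sum of outgoing flows = (-1) + 1 + 3 = 3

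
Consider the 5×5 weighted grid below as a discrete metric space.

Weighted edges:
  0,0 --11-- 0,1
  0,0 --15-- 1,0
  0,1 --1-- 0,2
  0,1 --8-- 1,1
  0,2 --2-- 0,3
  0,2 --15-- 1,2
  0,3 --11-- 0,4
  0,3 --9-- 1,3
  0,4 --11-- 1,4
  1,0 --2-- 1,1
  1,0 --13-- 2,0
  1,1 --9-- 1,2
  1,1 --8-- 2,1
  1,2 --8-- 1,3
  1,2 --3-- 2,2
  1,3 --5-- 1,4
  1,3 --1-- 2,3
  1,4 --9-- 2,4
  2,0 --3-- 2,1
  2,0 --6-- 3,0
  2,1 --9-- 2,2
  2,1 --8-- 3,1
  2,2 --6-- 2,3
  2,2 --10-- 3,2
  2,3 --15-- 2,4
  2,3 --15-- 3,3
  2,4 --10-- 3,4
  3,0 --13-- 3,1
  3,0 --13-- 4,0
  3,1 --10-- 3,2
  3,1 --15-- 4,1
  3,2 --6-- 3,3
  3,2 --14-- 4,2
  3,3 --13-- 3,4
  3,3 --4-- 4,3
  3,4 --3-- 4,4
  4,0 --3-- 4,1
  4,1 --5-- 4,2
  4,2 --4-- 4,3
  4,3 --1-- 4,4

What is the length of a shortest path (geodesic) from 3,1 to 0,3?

Shortest path: 3,1 → 2,1 → 1,1 → 0,1 → 0,2 → 0,3, total weight = 27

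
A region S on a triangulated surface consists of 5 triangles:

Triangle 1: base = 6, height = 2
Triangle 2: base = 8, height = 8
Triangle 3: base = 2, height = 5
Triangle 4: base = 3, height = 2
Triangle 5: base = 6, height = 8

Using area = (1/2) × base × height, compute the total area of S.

(1/2)×6×2 + (1/2)×8×8 + (1/2)×2×5 + (1/2)×3×2 + (1/2)×6×8 = 70.0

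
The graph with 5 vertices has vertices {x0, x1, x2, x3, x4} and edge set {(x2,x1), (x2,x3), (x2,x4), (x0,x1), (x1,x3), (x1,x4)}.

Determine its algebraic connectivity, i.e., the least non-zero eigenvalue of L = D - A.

Degrees: deg(x0) = 1, deg(x1) = 4, deg(x2) = 3, deg(x3) = 2, deg(x4) = 2.
L = D − A with rows/columns ordered (x0, x1, x2, x3, x4):
  [ 1, -1,  0,  0,  0]
  [-1,  4, -1, -1, -1]
  [ 0, -1,  3, -1, -1]
  [ 0, -1, -1,  2,  0]
  [ 0, -1, -1,  0,  2]
Characteristic polynomial: det(λI − L) = λ(λ − 1)(λ − 2)(λ − 4)(λ − 5).
Roots: λ = 0; (λ − 1) = 0 ⇒ λ = 1; (λ − 2) = 0 ⇒ λ = 2; (λ − 4) = 0 ⇒ λ = 4; (λ − 5) = 0 ⇒ λ = 5.
(Check: the roots sum (with multiplicity) to 12, matching trace L = Σdeg = 2·6 = 12.)
Laplacian eigenvalues: [0.0, 1.0, 2.0, 4.0, 5.0]. Algebraic connectivity (smallest non-zero eigenvalue) = 1.0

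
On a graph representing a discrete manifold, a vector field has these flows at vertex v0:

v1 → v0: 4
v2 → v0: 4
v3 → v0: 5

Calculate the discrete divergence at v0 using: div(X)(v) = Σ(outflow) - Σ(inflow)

Divergence = sum of outgoing flows = (-4) + (-4) + (-5) = -13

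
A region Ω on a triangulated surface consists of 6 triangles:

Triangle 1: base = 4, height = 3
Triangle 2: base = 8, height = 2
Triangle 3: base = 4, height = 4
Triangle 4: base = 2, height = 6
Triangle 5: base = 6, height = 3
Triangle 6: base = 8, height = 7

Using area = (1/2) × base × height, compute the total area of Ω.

(1/2)×4×3 + (1/2)×8×2 + (1/2)×4×4 + (1/2)×2×6 + (1/2)×6×3 + (1/2)×8×7 = 65.0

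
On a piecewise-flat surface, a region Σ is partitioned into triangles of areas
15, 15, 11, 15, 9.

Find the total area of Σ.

15 + 15 + 11 + 15 + 9 = 65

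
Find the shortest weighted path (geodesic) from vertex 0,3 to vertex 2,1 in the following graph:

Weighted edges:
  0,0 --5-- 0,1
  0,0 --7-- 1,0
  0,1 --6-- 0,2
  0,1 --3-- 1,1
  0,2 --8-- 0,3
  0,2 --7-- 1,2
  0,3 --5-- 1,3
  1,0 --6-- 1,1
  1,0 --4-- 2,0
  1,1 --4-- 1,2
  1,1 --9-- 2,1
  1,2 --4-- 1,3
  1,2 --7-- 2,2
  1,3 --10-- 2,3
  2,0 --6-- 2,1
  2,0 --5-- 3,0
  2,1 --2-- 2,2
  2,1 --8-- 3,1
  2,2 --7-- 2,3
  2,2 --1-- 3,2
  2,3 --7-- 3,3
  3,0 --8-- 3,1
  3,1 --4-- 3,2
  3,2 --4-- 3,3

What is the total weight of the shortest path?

Shortest path: 0,3 → 1,3 → 1,2 → 2,2 → 2,1, total weight = 18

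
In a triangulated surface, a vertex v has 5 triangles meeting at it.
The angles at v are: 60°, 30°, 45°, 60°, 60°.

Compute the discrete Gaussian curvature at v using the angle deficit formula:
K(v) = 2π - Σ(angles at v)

Sum of angles = 255°. K = 360° - 255° = 105° = 7π/12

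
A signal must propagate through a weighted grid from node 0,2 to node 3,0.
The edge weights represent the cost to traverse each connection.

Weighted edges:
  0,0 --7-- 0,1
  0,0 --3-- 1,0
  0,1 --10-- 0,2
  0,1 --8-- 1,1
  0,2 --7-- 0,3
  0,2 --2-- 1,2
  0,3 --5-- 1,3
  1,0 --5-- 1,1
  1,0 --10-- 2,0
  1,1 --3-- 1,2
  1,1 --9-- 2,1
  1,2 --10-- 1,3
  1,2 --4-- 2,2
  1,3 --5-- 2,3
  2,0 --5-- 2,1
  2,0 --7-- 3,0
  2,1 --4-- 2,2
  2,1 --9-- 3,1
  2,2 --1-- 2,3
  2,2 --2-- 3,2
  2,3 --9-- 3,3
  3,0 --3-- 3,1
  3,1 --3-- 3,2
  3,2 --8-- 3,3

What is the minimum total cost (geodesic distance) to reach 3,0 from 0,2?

Shortest path: 0,2 → 1,2 → 2,2 → 3,2 → 3,1 → 3,0, total weight = 14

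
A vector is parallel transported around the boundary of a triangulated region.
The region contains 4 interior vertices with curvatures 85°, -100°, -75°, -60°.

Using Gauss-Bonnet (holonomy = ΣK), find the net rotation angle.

Holonomy = total enclosed curvature = 85° + (-100°) + (-75°) + (-60°) = -150°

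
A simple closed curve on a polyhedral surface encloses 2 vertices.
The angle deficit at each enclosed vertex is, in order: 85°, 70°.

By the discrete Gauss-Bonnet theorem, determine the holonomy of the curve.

Holonomy = total enclosed curvature = 85° + 70° = 155°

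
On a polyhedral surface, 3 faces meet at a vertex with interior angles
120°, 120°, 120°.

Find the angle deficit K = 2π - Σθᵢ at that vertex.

Sum of angles = 360°. K = 360° - 360° = 0° = 0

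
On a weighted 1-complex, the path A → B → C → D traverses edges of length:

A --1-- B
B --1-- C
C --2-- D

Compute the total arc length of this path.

Arc length = 1 + 1 + 2 = 4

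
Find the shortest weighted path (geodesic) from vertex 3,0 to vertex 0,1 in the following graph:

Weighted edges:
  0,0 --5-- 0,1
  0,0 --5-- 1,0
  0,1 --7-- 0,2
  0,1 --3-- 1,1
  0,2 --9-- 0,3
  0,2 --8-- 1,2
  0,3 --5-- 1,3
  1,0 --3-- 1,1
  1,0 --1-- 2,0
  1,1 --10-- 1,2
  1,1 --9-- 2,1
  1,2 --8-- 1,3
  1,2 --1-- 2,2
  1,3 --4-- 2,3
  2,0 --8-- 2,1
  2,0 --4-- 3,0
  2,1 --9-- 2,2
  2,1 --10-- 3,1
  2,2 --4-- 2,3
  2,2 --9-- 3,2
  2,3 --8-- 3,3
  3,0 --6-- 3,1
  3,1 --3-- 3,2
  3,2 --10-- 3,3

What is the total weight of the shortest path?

Shortest path: 3,0 → 2,0 → 1,0 → 1,1 → 0,1, total weight = 11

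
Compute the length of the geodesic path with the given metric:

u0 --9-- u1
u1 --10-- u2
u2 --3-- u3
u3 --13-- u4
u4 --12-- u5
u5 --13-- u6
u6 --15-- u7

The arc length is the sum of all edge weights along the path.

Arc length = 9 + 10 + 3 + 13 + 12 + 13 + 15 = 75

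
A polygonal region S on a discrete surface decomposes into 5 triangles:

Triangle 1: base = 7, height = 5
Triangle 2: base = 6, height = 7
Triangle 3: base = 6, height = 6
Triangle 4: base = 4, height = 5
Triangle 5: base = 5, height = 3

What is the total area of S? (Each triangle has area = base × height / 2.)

(1/2)×7×5 + (1/2)×6×7 + (1/2)×6×6 + (1/2)×4×5 + (1/2)×5×3 = 74.0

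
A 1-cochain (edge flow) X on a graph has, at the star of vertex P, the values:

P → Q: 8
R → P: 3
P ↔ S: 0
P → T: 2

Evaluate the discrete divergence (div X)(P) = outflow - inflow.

Divergence = sum of outgoing flows = 8 + (-3) + 0 + 2 = 7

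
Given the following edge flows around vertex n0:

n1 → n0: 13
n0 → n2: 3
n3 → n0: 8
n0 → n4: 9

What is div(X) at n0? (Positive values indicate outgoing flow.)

Divergence = sum of outgoing flows = (-13) + 3 + (-8) + 9 = -9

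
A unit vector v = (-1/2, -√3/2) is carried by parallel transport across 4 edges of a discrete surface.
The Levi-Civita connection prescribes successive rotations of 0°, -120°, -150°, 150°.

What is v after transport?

Total rotation: 0° + (-120°) + (-150°) + 150° = -120°. Final vector: (-0.5000, 0.8660)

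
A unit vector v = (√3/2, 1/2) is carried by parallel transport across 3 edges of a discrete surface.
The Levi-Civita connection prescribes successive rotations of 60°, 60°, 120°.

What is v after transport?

Total rotation: 60° + 60° + 120° = 240° ≡ -120° (mod 360°). Final vector: (0, -1)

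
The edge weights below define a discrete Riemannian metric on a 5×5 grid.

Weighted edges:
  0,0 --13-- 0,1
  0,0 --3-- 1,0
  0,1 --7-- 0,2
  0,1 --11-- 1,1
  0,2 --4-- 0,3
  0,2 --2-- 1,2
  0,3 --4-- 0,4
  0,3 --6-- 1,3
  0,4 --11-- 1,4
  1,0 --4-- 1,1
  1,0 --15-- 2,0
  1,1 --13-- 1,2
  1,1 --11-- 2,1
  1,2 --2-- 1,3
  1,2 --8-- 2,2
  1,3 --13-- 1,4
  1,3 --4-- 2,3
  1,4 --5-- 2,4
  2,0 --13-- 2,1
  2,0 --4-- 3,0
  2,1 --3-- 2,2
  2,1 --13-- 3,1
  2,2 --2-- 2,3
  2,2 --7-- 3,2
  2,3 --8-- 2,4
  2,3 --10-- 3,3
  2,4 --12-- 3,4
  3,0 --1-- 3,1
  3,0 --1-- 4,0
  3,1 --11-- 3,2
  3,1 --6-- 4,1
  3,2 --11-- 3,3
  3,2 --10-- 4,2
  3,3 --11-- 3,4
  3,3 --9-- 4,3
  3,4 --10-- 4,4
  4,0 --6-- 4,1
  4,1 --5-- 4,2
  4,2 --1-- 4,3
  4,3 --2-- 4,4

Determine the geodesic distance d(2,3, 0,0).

Shortest path: 2,3 → 2,2 → 2,1 → 1,1 → 1,0 → 0,0, total weight = 23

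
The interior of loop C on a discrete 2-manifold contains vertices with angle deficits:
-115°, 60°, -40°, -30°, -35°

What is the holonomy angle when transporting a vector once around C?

Holonomy = total enclosed curvature = (-115°) + 60° + (-40°) + (-30°) + (-35°) = -160°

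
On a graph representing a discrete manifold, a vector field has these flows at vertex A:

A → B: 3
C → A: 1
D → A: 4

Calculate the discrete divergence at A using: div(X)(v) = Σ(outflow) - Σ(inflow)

Divergence = sum of outgoing flows = 3 + (-1) + (-4) = -2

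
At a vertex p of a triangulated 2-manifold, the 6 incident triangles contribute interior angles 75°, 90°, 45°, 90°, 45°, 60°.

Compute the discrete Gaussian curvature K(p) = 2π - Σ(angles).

Sum of angles = 405°. K = 360° - 405° = -45°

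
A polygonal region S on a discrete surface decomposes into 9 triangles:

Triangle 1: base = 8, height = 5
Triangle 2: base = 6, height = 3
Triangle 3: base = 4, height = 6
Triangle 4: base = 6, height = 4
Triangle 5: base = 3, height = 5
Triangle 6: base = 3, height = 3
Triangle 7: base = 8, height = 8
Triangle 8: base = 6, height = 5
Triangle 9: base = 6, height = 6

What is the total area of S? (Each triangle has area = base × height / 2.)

(1/2)×8×5 + (1/2)×6×3 + (1/2)×4×6 + (1/2)×6×4 + (1/2)×3×5 + (1/2)×3×3 + (1/2)×8×8 + (1/2)×6×5 + (1/2)×6×6 = 130.0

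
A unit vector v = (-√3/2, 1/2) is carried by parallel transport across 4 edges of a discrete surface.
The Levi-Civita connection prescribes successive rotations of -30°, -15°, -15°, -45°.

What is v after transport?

Total rotation: (-30°) + (-15°) + (-15°) + (-45°) = -105°. Final vector: (0.7071, 0.7071)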